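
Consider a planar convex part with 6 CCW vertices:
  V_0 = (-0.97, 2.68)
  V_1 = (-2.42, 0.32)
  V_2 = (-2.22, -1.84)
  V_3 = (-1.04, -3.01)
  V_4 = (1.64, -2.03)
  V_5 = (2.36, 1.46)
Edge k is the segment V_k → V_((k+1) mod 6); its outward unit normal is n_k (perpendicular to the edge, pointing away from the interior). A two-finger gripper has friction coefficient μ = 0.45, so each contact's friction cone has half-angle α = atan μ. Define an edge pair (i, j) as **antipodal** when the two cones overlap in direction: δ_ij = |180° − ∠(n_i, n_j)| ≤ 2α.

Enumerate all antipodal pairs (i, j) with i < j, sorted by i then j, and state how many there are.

count = 5; pairs: (0,3), (0,4), (1,4), (2,5), (3,5)

α = atan 0.45 = 24.23°;  2α = 48.46°
n_0 = (-0.8520, +0.5235)
n_1 = (-0.9957, -0.0922)
n_2 = (-0.7041, -0.7101)
n_3 = (+0.3434, -0.9392)
n_4 = (+0.9794, -0.2020)
n_5 = (+0.3440, +0.9390)
  (0,1): δ = 143.14°  ·
  (0,2): δ = 103.19°  ·
  (0,3): δ = 38.35°  ✓
  (0,4): δ = 19.91°  ✓
  (0,5): δ = 101.45°  ·
  (1,2): δ = 140.05°  ·
  (1,3): δ = 75.20°  ·
  (1,4): δ = 16.95°  ✓
  (1,5): δ = 64.59°  ·
  (2,3): δ = 115.16°  ·
  (2,4): δ = 56.90°  ·
  (2,5): δ = 24.64°  ✓
  (3,4): δ = 121.74°  ·
  (3,5): δ = 40.21°  ✓
  (4,5): δ = 98.46°  ·
antipodal pairs: 5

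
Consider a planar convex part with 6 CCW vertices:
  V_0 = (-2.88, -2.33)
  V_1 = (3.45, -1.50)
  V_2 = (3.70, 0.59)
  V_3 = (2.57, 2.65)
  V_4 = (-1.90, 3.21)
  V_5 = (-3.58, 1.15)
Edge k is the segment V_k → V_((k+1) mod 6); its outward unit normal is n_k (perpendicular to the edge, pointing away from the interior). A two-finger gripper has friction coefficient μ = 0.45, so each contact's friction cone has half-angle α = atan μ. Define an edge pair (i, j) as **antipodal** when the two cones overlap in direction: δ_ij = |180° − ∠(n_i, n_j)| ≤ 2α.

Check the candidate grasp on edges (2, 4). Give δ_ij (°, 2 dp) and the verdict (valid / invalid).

α = atan 0.45 = 24.23°;  2α = 48.46°
edge 2: e_2 = (-1.13, +2.06);  n_2 = (+0.8768, +0.4809)
edge 4: e_4 = (-1.68, -2.06);  n_4 = (-0.7750, +0.6320)
∠(n_2, n_4) = 112.05°
δ = |180° − 112.05°| = 67.95°
67.95° > 2α = 48.46°  →  invalid

δ = 67.95°, invalid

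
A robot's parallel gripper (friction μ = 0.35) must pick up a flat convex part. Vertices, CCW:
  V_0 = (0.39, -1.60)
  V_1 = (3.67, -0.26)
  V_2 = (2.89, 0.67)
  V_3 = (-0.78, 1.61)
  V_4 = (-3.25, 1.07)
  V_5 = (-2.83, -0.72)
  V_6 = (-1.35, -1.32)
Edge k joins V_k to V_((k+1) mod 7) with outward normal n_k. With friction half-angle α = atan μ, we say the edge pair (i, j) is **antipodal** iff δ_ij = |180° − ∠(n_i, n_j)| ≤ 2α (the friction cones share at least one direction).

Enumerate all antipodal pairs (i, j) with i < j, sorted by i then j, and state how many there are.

α = atan 0.35 = 19.29°;  2α = 38.58°
n_0 = (+0.3782, -0.9257)
n_1 = (+0.7662, +0.6426)
n_2 = (+0.2481, +0.9687)
n_3 = (-0.2136, +0.9769)
n_4 = (-0.9736, -0.2284)
n_5 = (-0.3757, -0.9267)
n_6 = (-0.1589, -0.9873)
  (0,1): δ = 72.23°  ·
  (0,2): δ = 36.59°  ✓
  (0,3): δ = 9.89°  ✓
  (0,4): δ = 80.98°  ·
  (0,5): δ = 135.71°  ·
  (0,6): δ = 148.64°  ·
  (1,2): δ = 144.35°  ·
  (1,3): δ = 117.65°  ·
  (1,4): δ = 26.78°  ✓
  (1,5): δ = 27.95°  ✓
  (1,6): δ = 40.87°  ·
  (2,3): δ = 153.30°  ·
  (2,4): δ = 62.43°  ·
  (2,5): δ = 7.70°  ✓
  (2,6): δ = 5.22°  ✓
  (3,4): δ = 89.13°  ·
  (3,5): δ = 34.40°  ✓
  (3,6): δ = 21.47°  ✓
  (4,5): δ = 125.27°  ·
  (4,6): δ = 112.35°  ·
  (5,6): δ = 167.07°  ·
antipodal pairs: 8

count = 8; pairs: (0,2), (0,3), (1,4), (1,5), (2,5), (2,6), (3,5), (3,6)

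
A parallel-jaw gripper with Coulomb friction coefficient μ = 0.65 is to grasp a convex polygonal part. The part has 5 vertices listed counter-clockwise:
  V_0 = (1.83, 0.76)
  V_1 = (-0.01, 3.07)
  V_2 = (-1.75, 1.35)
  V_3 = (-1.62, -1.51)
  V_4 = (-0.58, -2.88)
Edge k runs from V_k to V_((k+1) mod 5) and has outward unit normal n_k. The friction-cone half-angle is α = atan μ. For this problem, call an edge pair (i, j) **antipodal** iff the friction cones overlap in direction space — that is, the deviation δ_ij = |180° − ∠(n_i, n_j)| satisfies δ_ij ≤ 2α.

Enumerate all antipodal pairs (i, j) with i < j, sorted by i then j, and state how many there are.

α = atan 0.65 = 33.02°;  2α = 66.05°
n_0 = (+0.7822, +0.6230)
n_1 = (-0.7030, +0.7112)
n_2 = (-0.9990, -0.0454)
n_3 = (-0.7965, -0.6046)
n_4 = (+0.8338, -0.5521)
  (0,1): δ = 83.87°  ·
  (0,2): δ = 35.94°  ✓
  (0,3): δ = 1.34°  ✓
  (0,4): δ = 107.95°  ·
  (1,2): δ = 132.07°  ·
  (1,3): δ = 97.47°  ·
  (1,4): δ = 11.82°  ✓
  (2,3): δ = 145.40°  ·
  (2,4): δ = 36.11°  ✓
  (3,4): δ = 70.71°  ·
antipodal pairs: 4

count = 4; pairs: (0,2), (0,3), (1,4), (2,4)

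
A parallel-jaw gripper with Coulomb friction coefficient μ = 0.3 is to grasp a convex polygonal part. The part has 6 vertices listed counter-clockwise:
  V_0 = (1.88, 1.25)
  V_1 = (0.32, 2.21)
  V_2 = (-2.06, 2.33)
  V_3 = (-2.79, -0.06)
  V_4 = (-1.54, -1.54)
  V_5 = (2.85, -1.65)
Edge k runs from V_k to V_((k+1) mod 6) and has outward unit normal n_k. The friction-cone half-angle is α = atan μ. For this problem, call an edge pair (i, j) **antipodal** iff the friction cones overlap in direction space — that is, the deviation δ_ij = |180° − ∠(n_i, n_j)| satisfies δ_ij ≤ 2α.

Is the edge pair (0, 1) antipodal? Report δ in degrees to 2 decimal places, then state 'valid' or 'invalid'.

α = atan 0.3 = 16.70°;  2α = 33.40°
edge 0: e_0 = (-1.56, +0.96);  n_0 = (+0.5241, +0.8517)
edge 1: e_1 = (-2.38, +0.12);  n_1 = (+0.0504, +0.9987)
∠(n_0, n_1) = 28.72°
δ = |180° − 28.72°| = 151.28°
151.28° > 2α = 33.40°  →  invalid

δ = 151.28°, invalid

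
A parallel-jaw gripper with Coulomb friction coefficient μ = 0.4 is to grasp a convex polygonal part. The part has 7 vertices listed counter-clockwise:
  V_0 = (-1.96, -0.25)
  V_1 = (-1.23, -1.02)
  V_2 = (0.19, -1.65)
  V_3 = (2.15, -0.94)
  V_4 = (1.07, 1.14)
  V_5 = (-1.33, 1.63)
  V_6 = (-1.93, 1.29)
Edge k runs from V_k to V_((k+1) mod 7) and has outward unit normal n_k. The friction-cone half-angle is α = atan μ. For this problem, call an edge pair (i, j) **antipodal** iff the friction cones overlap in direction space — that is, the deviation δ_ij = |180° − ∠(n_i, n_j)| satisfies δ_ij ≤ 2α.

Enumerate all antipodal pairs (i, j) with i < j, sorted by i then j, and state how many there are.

count = 7; pairs: (0,3), (0,4), (1,3), (1,4), (2,4), (2,5), (3,6)

α = atan 0.4 = 21.80°;  2α = 43.60°
n_0 = (-0.7257, -0.6880)
n_1 = (-0.4055, -0.9141)
n_2 = (+0.3406, -0.9402)
n_3 = (+0.8875, +0.4608)
n_4 = (+0.2000, +0.9798)
n_5 = (-0.4930, +0.8700)
n_6 = (-0.9998, +0.0195)
  (0,1): δ = 157.40°  ·
  (0,2): δ = 113.56°  ·
  (0,3): δ = 16.03°  ✓
  (0,4): δ = 34.99°  ✓
  (0,5): δ = 76.07°  ·
  (0,6): δ = 135.41°  ·
  (1,2): δ = 136.16°  ·
  (1,3): δ = 38.64°  ✓
  (1,4): δ = 12.39°  ✓
  (1,5): δ = 53.46°  ·
  (1,6): δ = 112.81°  ·
  (2,3): δ = 82.47°  ·
  (2,4): δ = 31.45°  ✓
  (2,5): δ = 9.63°  ✓
  (2,6): δ = 68.97°  ·
  (3,4): δ = 128.98°  ·
  (3,5): δ = 87.90°  ·
  (3,6): δ = 28.56°  ✓
  (4,5): δ = 138.92°  ·
  (4,6): δ = 79.58°  ·
  (5,6): δ = 120.65°  ·
antipodal pairs: 7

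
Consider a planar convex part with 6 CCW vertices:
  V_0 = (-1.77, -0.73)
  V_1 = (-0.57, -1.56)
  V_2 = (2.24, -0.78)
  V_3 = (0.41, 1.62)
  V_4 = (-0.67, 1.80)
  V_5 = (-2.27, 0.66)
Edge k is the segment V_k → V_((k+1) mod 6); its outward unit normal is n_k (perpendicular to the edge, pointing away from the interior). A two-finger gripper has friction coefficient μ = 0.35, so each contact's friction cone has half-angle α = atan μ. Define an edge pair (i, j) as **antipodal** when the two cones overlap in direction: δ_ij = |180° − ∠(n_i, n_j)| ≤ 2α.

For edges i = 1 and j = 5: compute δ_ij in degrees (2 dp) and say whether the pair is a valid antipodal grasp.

δ = 94.27°, invalid

α = atan 0.35 = 19.29°;  2α = 38.58°
edge 1: e_1 = (+2.81, +0.78);  n_1 = (+0.2675, -0.9636)
edge 5: e_5 = (+0.50, -1.39);  n_5 = (-0.9410, -0.3385)
∠(n_1, n_5) = 85.73°
δ = |180° − 85.73°| = 94.27°
94.27° > 2α = 38.58°  →  invalid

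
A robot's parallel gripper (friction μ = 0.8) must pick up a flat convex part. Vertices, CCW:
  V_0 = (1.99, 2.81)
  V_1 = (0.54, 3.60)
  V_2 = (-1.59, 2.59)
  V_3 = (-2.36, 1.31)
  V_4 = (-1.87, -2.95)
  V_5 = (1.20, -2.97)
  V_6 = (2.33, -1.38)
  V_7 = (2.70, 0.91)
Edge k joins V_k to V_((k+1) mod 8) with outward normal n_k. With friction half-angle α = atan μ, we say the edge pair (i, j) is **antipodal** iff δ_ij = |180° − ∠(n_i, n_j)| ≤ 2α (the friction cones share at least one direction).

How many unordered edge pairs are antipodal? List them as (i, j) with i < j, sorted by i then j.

α = atan 0.8 = 38.66°;  2α = 77.32°
n_0 = (+0.4784, +0.8781)
n_1 = (-0.4285, +0.9036)
n_2 = (-0.8569, +0.5155)
n_3 = (-0.9934, -0.1143)
n_4 = (-0.0065, -1.0000)
n_5 = (+0.8151, -0.5793)
n_6 = (+0.9872, -0.1595)
n_7 = (+0.9367, +0.3500)
  (0,1): δ = 126.05°  ·
  (0,2): δ = 92.45°  ·
  (0,3): δ = 54.86°  ✓
  (0,4): δ = 28.21°  ✓
  (0,5): δ = 83.18°  ·
  (0,6): δ = 109.40°  ·
  (0,7): δ = 139.07°  ·
  (1,2): δ = 146.40°  ·
  (1,3): δ = 108.81°  ·
  (1,4): δ = 25.74°  ✓
  (1,5): δ = 29.23°  ✓
  (1,6): δ = 55.45°  ✓
  (1,7): δ = 85.12°  ·
  (2,3): δ = 142.41°  ·
  (2,4): δ = 59.34°  ✓
  (2,5): δ = 4.37°  ✓
  (2,6): δ = 21.85°  ✓
  (2,7): δ = 51.52°  ✓
  (3,4): δ = 96.93°  ·
  (3,5): δ = 41.96°  ✓
  (3,6): δ = 15.74°  ✓
  (3,7): δ = 13.93°  ✓
  (4,5): δ = 125.03°  ·
  (4,6): δ = 98.80°  ·
  (4,7): δ = 69.14°  ✓
  (5,6): δ = 153.78°  ·
  (5,7): δ = 124.11°  ·
  (6,7): δ = 150.33°  ·
antipodal pairs: 13

count = 13; pairs: (0,3), (0,4), (1,4), (1,5), (1,6), (2,4), (2,5), (2,6), (2,7), (3,5), (3,6), (3,7), (4,7)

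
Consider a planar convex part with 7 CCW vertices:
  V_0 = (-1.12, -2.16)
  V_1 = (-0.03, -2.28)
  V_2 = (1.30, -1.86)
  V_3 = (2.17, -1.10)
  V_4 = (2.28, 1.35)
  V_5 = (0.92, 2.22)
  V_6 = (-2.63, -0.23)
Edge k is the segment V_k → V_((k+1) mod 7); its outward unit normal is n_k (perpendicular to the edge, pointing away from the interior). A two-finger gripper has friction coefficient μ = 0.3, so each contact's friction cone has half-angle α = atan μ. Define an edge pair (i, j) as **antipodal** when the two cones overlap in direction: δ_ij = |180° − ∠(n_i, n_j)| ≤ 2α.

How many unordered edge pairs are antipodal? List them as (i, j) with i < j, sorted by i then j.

count = 4; pairs: (0,4), (1,5), (2,5), (4,6)

α = atan 0.3 = 16.70°;  2α = 33.40°
n_0 = (-0.1094, -0.9940)
n_1 = (+0.3011, -0.9536)
n_2 = (+0.6579, -0.7531)
n_3 = (+0.9990, -0.0449)
n_4 = (+0.5389, +0.8424)
n_5 = (-0.5680, +0.8230)
n_6 = (-0.7876, -0.6162)
  (0,1): δ = 156.19°  ·
  (0,2): δ = 132.58°  ·
  (0,3): δ = 86.29°  ·
  (0,4): δ = 26.32°  ✓
  (0,5): δ = 40.89°  ·
  (0,6): δ = 134.32°  ·
  (1,2): δ = 156.39°  ·
  (1,3): δ = 110.10°  ·
  (1,4): δ = 50.13°  ·
  (1,5): δ = 17.09°  ✓
  (1,6): δ = 110.51°  ·
  (2,3): δ = 133.71°  ·
  (2,4): δ = 73.75°  ·
  (2,5): δ = 6.53°  ✓
  (2,6): δ = 86.90°  ·
  (3,4): δ = 120.04°  ·
  (3,5): δ = 52.82°  ·
  (3,6): δ = 40.61°  ·
  (4,5): δ = 112.78°  ·
  (4,6): δ = 19.35°  ✓
  (5,6): δ = 86.57°  ·
antipodal pairs: 4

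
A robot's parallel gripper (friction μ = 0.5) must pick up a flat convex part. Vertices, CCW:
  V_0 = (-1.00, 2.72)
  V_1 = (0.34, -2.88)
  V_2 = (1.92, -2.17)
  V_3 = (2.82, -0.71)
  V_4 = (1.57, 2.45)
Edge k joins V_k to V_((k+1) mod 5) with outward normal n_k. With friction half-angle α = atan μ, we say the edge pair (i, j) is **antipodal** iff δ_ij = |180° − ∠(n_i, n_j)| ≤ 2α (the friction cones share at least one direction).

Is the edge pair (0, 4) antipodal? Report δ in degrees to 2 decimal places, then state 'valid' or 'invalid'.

δ = 70.55°, invalid

α = atan 0.5 = 26.57°;  2α = 53.13°
edge 0: e_0 = (+1.34, -5.60);  n_0 = (-0.9725, -0.2327)
edge 4: e_4 = (-2.57, +0.27);  n_4 = (+0.1045, +0.9945)
∠(n_0, n_4) = 109.45°
δ = |180° − 109.45°| = 70.55°
70.55° > 2α = 53.13°  →  invalid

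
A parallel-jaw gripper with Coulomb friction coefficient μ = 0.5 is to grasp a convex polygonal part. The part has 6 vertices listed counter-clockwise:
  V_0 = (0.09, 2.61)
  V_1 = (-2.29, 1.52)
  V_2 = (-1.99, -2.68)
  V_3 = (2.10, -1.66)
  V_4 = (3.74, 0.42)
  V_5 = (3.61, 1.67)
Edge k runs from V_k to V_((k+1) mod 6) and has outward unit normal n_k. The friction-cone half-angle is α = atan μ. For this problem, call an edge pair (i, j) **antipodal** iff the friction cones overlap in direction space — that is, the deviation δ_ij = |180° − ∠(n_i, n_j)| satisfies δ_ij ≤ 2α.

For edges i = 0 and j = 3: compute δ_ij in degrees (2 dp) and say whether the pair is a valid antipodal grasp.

α = atan 0.5 = 26.57°;  2α = 53.13°
edge 0: e_0 = (-2.38, -1.09);  n_0 = (-0.4164, +0.9092)
edge 3: e_3 = (+1.64, +2.08);  n_3 = (+0.7853, -0.6192)
∠(n_0, n_3) = 152.86°
δ = |180° − 152.86°| = 27.14°
27.14° ≤ 2α = 53.13°  →  valid

δ = 27.14°, valid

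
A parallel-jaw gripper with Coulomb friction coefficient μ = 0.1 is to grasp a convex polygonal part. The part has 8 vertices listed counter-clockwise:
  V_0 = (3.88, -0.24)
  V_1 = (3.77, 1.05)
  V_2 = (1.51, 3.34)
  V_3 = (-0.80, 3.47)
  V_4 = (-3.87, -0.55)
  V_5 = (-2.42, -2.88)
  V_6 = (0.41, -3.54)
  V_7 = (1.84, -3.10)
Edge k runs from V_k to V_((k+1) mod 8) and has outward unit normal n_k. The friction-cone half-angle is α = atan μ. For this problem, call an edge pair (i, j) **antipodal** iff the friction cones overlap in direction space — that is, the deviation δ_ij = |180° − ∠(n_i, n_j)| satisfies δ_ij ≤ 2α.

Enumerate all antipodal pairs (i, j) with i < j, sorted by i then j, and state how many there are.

α = atan 0.1 = 5.71°;  2α = 11.42°
n_0 = (+0.9964, +0.0850)
n_1 = (+0.7118, +0.7024)
n_2 = (+0.0562, +0.9984)
n_3 = (-0.7948, +0.6069)
n_4 = (-0.8490, -0.5284)
n_5 = (-0.2271, -0.9739)
n_6 = (+0.2941, -0.9558)
n_7 = (+0.8141, -0.5807)
  (0,1): δ = 140.25°  ·
  (0,2): δ = 98.09°  ·
  (0,3): δ = 42.24°  ·
  (0,4): δ = 27.02°  ·
  (0,5): δ = 72.00°  ·
  (0,6): δ = 102.23°  ·
  (0,7): δ = 139.63°  ·
  (1,2): δ = 137.84°  ·
  (1,3): δ = 81.99°  ·
  (1,4): δ = 12.73°  ·
  (1,5): δ = 32.25°  ·
  (1,6): δ = 62.48°  ·
  (1,7): δ = 99.88°  ·
  (2,3): δ = 124.15°  ·
  (2,4): δ = 54.88°  ·
  (2,5): δ = 9.91°  ✓
  (2,6): δ = 20.32°  ·
  (2,7): δ = 57.72°  ·
  (3,4): δ = 110.74°  ·
  (3,5): δ = 65.76°  ·
  (3,6): δ = 35.53°  ·
  (3,7): δ = 1.87°  ✓
  (4,5): δ = 135.02°  ·
  (4,6): δ = 104.79°  ·
  (4,7): δ = 67.39°  ·
  (5,6): δ = 149.77°  ·
  (5,7): δ = 112.37°  ·
  (6,7): δ = 142.60°  ·
antipodal pairs: 2

count = 2; pairs: (2,5), (3,7)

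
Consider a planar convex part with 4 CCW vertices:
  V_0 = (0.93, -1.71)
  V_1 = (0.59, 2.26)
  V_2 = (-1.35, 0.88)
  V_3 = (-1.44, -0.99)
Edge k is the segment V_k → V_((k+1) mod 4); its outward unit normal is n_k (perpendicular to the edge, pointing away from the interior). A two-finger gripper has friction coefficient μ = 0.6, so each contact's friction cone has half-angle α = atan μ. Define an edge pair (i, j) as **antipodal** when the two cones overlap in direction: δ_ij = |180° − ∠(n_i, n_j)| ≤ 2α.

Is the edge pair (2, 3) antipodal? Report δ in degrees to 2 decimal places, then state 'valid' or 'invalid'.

δ = 104.14°, invalid

α = atan 0.6 = 30.96°;  2α = 61.93°
edge 2: e_2 = (-0.09, -1.87);  n_2 = (-0.9988, +0.0481)
edge 3: e_3 = (+2.37, -0.72);  n_3 = (-0.2907, -0.9568)
∠(n_2, n_3) = 75.86°
δ = |180° − 75.86°| = 104.14°
104.14° > 2α = 61.93°  →  invalid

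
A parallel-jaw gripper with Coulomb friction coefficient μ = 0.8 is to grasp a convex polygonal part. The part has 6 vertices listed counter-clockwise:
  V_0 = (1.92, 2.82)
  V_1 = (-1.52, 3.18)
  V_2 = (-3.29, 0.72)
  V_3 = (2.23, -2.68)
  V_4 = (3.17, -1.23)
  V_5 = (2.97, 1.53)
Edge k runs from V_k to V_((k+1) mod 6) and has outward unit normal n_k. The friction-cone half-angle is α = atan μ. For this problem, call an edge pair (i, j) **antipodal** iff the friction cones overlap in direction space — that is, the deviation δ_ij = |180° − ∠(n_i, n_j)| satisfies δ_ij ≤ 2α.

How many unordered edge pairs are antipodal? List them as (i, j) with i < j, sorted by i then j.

α = atan 0.8 = 38.66°;  2α = 77.32°
n_0 = (+0.1041, +0.9946)
n_1 = (-0.8117, +0.5840)
n_2 = (-0.5244, -0.8514)
n_3 = (+0.8391, -0.5440)
n_4 = (+0.9974, +0.0723)
n_5 = (+0.7756, +0.6313)
  (0,1): δ = 119.76°  ·
  (0,2): δ = 25.66°  ✓
  (0,3): δ = 63.02°  ✓
  (0,4): δ = 100.12°  ·
  (0,5): δ = 135.12°  ·
  (1,2): δ = 85.90°  ·
  (1,3): δ = 2.78°  ✓
  (1,4): δ = 39.88°  ✓
  (1,5): δ = 74.88°  ✓
  (2,3): δ = 91.32°  ·
  (2,4): δ = 54.22°  ✓
  (2,5): δ = 19.23°  ✓
  (3,4): δ = 142.90°  ·
  (3,5): δ = 107.90°  ·
  (4,5): δ = 145.00°  ·
antipodal pairs: 7

count = 7; pairs: (0,2), (0,3), (1,3), (1,4), (1,5), (2,4), (2,5)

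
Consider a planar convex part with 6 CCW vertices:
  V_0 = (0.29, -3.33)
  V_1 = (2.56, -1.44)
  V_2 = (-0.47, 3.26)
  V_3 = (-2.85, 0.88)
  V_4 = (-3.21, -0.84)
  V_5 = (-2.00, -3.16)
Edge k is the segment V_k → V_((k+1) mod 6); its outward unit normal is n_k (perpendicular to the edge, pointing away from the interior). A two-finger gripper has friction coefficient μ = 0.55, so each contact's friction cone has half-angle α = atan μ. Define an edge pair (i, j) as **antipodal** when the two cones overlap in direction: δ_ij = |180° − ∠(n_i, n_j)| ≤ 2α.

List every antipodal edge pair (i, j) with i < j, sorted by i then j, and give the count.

count = 6; pairs: (0,2), (0,3), (1,3), (1,4), (1,5), (2,5)

α = atan 0.55 = 28.81°;  2α = 57.62°
n_0 = (+0.6399, -0.7685)
n_1 = (+0.8405, +0.5418)
n_2 = (-0.7071, +0.7071)
n_3 = (-0.9788, +0.2049)
n_4 = (-0.8867, -0.4624)
n_5 = (-0.0740, -0.9973)
  (0,1): δ = 96.97°  ·
  (0,2): δ = 5.22°  ✓
  (0,3): δ = 38.40°  ✓
  (0,4): δ = 77.76°  ·
  (0,5): δ = 135.97°  ·
  (1,2): δ = 77.81°  ·
  (1,3): δ = 44.63°  ✓
  (1,4): δ = 5.26°  ✓
  (1,5): δ = 52.95°  ✓
  (2,3): δ = 146.82°  ·
  (2,4): δ = 107.46°  ·
  (2,5): δ = 49.25°  ✓
  (3,4): δ = 140.63°  ·
  (3,5): δ = 82.42°  ·
  (4,5): δ = 121.79°  ·
antipodal pairs: 6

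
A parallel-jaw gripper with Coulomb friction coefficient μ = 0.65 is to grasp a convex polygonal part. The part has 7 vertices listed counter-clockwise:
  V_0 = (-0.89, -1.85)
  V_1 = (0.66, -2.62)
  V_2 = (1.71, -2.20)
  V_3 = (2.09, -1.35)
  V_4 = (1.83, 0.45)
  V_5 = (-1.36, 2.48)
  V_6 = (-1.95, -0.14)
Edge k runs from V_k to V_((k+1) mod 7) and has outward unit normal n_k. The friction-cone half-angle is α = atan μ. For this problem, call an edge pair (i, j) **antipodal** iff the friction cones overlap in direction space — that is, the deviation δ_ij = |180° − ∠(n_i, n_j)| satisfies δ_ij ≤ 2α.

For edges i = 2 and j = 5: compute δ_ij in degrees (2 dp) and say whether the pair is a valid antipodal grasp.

α = atan 0.65 = 33.02°;  2α = 66.05°
edge 2: e_2 = (+0.38, +0.85);  n_2 = (+0.9129, -0.4081)
edge 5: e_5 = (-0.59, -2.62);  n_5 = (-0.9756, +0.2197)
∠(n_2, n_5) = 168.60°
δ = |180° − 168.60°| = 11.40°
11.40° ≤ 2α = 66.05°  →  valid

δ = 11.40°, valid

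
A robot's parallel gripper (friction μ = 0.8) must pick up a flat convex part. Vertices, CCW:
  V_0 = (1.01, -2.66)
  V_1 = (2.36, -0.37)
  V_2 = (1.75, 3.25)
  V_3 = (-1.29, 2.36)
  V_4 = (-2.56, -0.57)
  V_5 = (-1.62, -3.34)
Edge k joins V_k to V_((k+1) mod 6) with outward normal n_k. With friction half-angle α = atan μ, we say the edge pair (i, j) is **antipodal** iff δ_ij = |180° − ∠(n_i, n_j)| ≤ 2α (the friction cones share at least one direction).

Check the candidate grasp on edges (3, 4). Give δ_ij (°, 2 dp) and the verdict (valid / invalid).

δ = 137.82°, invalid

α = atan 0.8 = 38.66°;  2α = 77.32°
edge 3: e_3 = (-1.27, -2.93);  n_3 = (-0.9175, +0.3977)
edge 4: e_4 = (+0.94, -2.77);  n_4 = (-0.9470, -0.3214)
∠(n_3, n_4) = 42.18°
δ = |180° − 42.18°| = 137.82°
137.82° > 2α = 77.32°  →  invalid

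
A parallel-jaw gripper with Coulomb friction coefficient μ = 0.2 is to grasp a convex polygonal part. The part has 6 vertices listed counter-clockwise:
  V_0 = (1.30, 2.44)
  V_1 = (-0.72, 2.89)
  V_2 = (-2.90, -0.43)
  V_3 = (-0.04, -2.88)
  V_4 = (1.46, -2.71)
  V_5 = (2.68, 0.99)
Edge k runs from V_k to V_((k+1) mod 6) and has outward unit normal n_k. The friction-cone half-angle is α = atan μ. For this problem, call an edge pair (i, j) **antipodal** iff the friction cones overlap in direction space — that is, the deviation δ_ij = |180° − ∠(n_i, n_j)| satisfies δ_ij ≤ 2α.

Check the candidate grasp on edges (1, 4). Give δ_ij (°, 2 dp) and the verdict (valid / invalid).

δ = 15.04°, valid

α = atan 0.2 = 11.31°;  2α = 22.62°
edge 1: e_1 = (-2.18, -3.32);  n_1 = (-0.8359, +0.5489)
edge 4: e_4 = (+1.22, +3.70);  n_4 = (+0.9497, -0.3131)
∠(n_1, n_4) = 164.96°
δ = |180° − 164.96°| = 15.04°
15.04° ≤ 2α = 22.62°  →  valid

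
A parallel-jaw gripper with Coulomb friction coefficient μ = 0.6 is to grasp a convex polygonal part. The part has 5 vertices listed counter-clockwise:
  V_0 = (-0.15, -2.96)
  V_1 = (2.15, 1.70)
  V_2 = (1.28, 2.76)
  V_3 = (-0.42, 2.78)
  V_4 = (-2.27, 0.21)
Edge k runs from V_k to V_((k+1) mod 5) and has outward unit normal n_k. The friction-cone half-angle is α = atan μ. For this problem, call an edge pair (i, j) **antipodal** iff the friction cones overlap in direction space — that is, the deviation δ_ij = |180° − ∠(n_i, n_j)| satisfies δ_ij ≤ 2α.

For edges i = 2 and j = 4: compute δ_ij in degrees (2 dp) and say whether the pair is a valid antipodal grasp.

α = atan 0.6 = 30.96°;  2α = 61.93°
edge 2: e_2 = (-1.70, +0.02);  n_2 = (+0.0118, +0.9999)
edge 4: e_4 = (+2.12, -3.17);  n_4 = (-0.8312, -0.5559)
∠(n_2, n_4) = 124.45°
δ = |180° − 124.45°| = 55.55°
55.55° ≤ 2α = 61.93°  →  valid

δ = 55.55°, valid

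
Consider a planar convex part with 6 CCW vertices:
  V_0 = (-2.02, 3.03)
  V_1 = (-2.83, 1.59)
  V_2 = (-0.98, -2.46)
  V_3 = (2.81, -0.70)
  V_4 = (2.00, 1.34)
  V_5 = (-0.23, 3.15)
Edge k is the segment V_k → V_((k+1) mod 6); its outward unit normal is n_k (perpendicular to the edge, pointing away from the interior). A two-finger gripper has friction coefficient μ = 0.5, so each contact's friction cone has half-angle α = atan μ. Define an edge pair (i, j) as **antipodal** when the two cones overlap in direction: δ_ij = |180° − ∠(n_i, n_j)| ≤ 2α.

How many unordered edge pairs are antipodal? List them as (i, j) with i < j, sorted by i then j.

α = atan 0.5 = 26.57°;  2α = 53.13°
n_0 = (-0.8716, +0.4903)
n_1 = (-0.9096, -0.4155)
n_2 = (+0.4212, -0.9070)
n_3 = (+0.9294, +0.3690)
n_4 = (+0.6302, +0.7764)
n_5 = (-0.0669, +0.9978)
  (0,1): δ = 126.09°  ·
  (0,2): δ = 35.73°  ✓
  (0,3): δ = 51.01°  ✓
  (0,4): δ = 80.29°  ·
  (0,5): δ = 123.19°  ·
  (1,2): δ = 89.64°  ·
  (1,3): δ = 2.89°  ✓
  (1,4): δ = 26.38°  ✓
  (1,5): δ = 69.28°  ·
  (2,3): δ = 93.25°  ·
  (2,4): δ = 63.97°  ·
  (2,5): δ = 21.07°  ✓
  (3,4): δ = 150.72°  ·
  (3,5): δ = 107.82°  ·
  (4,5): δ = 137.10°  ·
antipodal pairs: 5

count = 5; pairs: (0,2), (0,3), (1,3), (1,4), (2,5)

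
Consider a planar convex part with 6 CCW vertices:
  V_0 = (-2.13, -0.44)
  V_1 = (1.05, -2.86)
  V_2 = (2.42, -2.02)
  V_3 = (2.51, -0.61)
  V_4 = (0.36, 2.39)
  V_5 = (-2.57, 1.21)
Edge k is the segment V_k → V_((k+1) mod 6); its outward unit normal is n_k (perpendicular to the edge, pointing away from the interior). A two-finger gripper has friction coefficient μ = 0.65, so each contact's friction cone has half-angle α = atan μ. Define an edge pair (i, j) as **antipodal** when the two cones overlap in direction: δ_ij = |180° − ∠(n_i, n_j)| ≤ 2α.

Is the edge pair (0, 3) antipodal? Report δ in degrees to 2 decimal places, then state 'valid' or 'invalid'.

δ = 17.10°, valid

α = atan 0.65 = 33.02°;  2α = 66.05°
edge 0: e_0 = (+3.18, -2.42);  n_0 = (-0.6056, -0.7958)
edge 3: e_3 = (-2.15, +3.00);  n_3 = (+0.8128, +0.5825)
∠(n_0, n_3) = 162.90°
δ = |180° − 162.90°| = 17.10°
17.10° ≤ 2α = 66.05°  →  valid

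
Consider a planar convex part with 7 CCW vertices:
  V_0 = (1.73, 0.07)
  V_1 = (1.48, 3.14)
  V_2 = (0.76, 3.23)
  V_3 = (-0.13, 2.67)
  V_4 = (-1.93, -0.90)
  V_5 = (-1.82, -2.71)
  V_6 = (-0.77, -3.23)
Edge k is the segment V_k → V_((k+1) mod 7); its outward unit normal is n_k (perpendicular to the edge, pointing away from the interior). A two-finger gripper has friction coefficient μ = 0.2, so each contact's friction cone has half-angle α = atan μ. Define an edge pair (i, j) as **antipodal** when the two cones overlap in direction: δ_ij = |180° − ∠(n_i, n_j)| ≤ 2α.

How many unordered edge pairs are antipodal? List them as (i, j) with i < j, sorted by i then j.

α = atan 0.2 = 11.31°;  2α = 22.62°
n_0 = (+0.9967, +0.0812)
n_1 = (+0.1240, +0.9923)
n_2 = (-0.5326, +0.8464)
n_3 = (-0.8929, +0.4502)
n_4 = (-0.9982, -0.0607)
n_5 = (-0.4438, -0.8961)
n_6 = (+0.7971, -0.6039)
  (0,1): δ = 101.78°  ·
  (0,2): δ = 62.48°  ·
  (0,3): δ = 31.41°  ·
  (0,4): δ = 1.18°  ✓
  (0,5): δ = 59.00°  ·
  (0,6): δ = 138.20°  ·
  (1,2): δ = 140.70°  ·
  (1,3): δ = 109.63°  ·
  (1,4): δ = 79.40°  ·
  (1,5): δ = 19.22°  ✓
  (1,6): δ = 59.98°  ·
  (2,3): δ = 148.94°  ·
  (2,4): δ = 118.70°  ·
  (2,5): δ = 58.53°  ·
  (2,6): δ = 20.67°  ✓
  (3,4): δ = 149.76°  ·
  (3,5): δ = 89.59°  ·
  (3,6): δ = 10.39°  ✓
  (4,5): δ = 119.82°  ·
  (4,6): δ = 40.62°  ·
  (5,6): δ = 100.80°  ·
antipodal pairs: 4

count = 4; pairs: (0,4), (1,5), (2,6), (3,6)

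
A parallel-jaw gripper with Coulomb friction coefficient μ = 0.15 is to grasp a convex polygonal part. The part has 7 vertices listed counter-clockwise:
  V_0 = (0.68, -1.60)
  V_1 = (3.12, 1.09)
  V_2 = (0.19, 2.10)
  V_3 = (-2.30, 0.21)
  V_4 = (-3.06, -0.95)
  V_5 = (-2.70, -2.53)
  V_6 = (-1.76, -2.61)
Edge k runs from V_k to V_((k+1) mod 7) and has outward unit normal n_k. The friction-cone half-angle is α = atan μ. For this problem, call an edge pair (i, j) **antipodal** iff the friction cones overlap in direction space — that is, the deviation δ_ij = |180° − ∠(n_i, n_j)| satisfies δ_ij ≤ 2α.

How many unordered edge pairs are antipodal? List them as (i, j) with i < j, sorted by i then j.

α = atan 0.15 = 8.53°;  2α = 17.06°
n_0 = (+0.7407, -0.6719)
n_1 = (+0.3259, +0.9454)
n_2 = (-0.6046, +0.7965)
n_3 = (-0.8365, +0.5480)
n_4 = (-0.9750, -0.2222)
n_5 = (-0.0848, -0.9964)
n_6 = (+0.3825, -0.9240)
  (0,1): δ = 66.81°  ·
  (0,2): δ = 10.59°  ✓
  (0,3): δ = 8.98°  ✓
  (0,4): δ = 55.05°  ·
  (0,5): δ = 127.35°  ·
  (0,6): δ = 154.70°  ·
  (1,2): δ = 123.78°  ·
  (1,3): δ = 104.21°  ·
  (1,4): δ = 58.14°  ·
  (1,5): δ = 14.16°  ✓
  (1,6): δ = 41.51°  ·
  (2,3): δ = 160.43°  ·
  (2,4): δ = 114.36°  ·
  (2,5): δ = 42.06°  ·
  (2,6): δ = 14.71°  ✓
  (3,4): δ = 133.93°  ·
  (3,5): δ = 61.63°  ·
  (3,6): δ = 34.28°  ·
  (4,5): δ = 107.70°  ·
  (4,6): δ = 80.35°  ·
  (5,6): δ = 152.65°  ·
antipodal pairs: 4

count = 4; pairs: (0,2), (0,3), (1,5), (2,6)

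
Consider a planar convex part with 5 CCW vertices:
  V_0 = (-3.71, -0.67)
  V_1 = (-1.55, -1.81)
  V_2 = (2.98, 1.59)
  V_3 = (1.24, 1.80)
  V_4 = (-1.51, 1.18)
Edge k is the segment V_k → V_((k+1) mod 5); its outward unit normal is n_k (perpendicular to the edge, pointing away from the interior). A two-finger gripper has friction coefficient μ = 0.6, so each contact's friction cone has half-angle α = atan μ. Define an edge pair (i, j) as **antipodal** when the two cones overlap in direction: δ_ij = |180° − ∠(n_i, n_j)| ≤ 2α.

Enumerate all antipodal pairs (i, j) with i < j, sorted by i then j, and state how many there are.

α = atan 0.6 = 30.96°;  2α = 61.93°
n_0 = (-0.4668, -0.8844)
n_1 = (+0.6003, -0.7998)
n_2 = (+0.1198, +0.9928)
n_3 = (-0.2199, +0.9755)
n_4 = (-0.6436, +0.7654)
  (0,1): δ = 115.29°  ·
  (0,2): δ = 20.94°  ✓
  (0,3): δ = 40.53°  ✓
  (0,4): δ = 67.88°  ·
  (1,2): δ = 43.77°  ✓
  (1,3): δ = 24.18°  ✓
  (1,4): δ = 3.17°  ✓
  (2,3): δ = 160.41°  ·
  (2,4): δ = 133.06°  ·
  (3,4): δ = 152.64°  ·
antipodal pairs: 5

count = 5; pairs: (0,2), (0,3), (1,2), (1,3), (1,4)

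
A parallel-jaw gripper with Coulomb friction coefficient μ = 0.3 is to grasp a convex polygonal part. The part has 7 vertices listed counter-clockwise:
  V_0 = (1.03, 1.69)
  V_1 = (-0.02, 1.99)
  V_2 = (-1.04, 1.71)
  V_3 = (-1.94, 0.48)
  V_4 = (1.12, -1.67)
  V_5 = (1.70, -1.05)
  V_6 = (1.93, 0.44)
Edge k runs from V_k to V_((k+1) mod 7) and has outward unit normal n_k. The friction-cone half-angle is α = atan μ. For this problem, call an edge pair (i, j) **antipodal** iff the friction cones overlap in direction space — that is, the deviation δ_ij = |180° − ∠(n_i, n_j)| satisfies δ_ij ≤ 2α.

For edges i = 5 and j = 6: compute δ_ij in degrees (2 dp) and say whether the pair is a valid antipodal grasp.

δ = 135.47°, invalid

α = atan 0.3 = 16.70°;  2α = 33.40°
edge 5: e_5 = (+0.23, +1.49);  n_5 = (+0.9883, -0.1526)
edge 6: e_6 = (-0.90, +1.25);  n_6 = (+0.8115, +0.5843)
∠(n_5, n_6) = 44.53°
δ = |180° − 44.53°| = 135.47°
135.47° > 2α = 33.40°  →  invalid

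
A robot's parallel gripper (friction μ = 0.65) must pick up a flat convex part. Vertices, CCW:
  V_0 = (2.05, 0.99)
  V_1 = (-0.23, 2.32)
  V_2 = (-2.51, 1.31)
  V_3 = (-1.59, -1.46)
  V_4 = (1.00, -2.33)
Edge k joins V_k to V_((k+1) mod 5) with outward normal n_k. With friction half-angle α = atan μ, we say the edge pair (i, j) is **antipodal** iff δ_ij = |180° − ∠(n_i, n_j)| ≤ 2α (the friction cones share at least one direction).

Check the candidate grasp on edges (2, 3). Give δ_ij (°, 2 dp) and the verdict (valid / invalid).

δ = 126.94°, invalid

α = atan 0.65 = 33.02°;  2α = 66.05°
edge 2: e_2 = (+0.92, -2.77);  n_2 = (-0.9490, -0.3152)
edge 3: e_3 = (+2.59, -0.87);  n_3 = (-0.3184, -0.9479)
∠(n_2, n_3) = 53.06°
δ = |180° − 53.06°| = 126.94°
126.94° > 2α = 66.05°  →  invalid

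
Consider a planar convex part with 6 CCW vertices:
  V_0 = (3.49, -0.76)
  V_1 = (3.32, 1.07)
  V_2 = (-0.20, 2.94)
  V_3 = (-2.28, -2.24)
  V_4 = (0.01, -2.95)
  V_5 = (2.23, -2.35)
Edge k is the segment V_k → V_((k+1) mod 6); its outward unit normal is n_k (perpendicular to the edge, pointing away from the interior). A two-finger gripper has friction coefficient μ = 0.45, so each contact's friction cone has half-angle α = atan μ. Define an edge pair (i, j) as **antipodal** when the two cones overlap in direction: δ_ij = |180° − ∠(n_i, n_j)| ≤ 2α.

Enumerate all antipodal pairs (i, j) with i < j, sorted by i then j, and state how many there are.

count = 4; pairs: (0,2), (1,3), (1,4), (2,5)

α = atan 0.45 = 24.23°;  2α = 48.46°
n_0 = (+0.9957, +0.0925)
n_1 = (+0.4692, +0.8831)
n_2 = (-0.9280, +0.3726)
n_3 = (-0.2961, -0.9551)
n_4 = (+0.2609, -0.9654)
n_5 = (+0.7837, -0.6211)
  (0,1): δ = 123.29°  ·
  (0,2): δ = 27.18°  ✓
  (0,3): δ = 67.47°  ·
  (0,4): δ = 99.82°  ·
  (0,5): δ = 136.30°  ·
  (1,2): δ = 83.90°  ·
  (1,3): δ = 10.75°  ✓
  (1,4): δ = 43.10°  ✓
  (1,5): δ = 79.58°  ·
  (2,3): δ = 85.35°  ·
  (2,4): δ = 53.00°  ·
  (2,5): δ = 16.52°  ✓
  (3,4): δ = 147.65°  ·
  (3,5): δ = 111.17°  ·
  (4,5): δ = 143.52°  ·
antipodal pairs: 4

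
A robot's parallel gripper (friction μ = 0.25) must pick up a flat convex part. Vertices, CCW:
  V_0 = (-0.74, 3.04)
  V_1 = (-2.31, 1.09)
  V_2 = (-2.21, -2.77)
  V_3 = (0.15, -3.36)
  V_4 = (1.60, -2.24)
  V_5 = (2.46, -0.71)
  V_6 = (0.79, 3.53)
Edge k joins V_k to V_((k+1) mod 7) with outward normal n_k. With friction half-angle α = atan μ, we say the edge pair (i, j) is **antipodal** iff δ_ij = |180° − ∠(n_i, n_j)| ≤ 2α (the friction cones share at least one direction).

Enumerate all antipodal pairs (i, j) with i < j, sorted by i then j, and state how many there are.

count = 4; pairs: (0,3), (0,4), (1,5), (3,6)

α = atan 0.25 = 14.04°;  2α = 28.07°
n_0 = (-0.7789, +0.6271)
n_1 = (-0.9997, -0.0259)
n_2 = (-0.2425, -0.9701)
n_3 = (+0.6113, -0.7914)
n_4 = (+0.8717, -0.4900)
n_5 = (+0.9304, +0.3665)
n_6 = (-0.3050, +0.9524)
  (0,1): δ = 139.68°  ·
  (0,2): δ = 65.20°  ·
  (0,3): δ = 13.48°  ✓
  (0,4): δ = 9.50°  ✓
  (0,5): δ = 60.34°  ·
  (0,6): δ = 146.60°  ·
  (1,2): δ = 105.52°  ·
  (1,3): δ = 53.80°  ·
  (1,4): δ = 30.82°  ·
  (1,5): δ = 20.01°  ✓
  (1,6): δ = 106.27°  ·
  (2,3): δ = 128.28°  ·
  (2,4): δ = 105.30°  ·
  (2,5): δ = 54.47°  ·
  (2,6): δ = 31.79°  ·
  (3,4): δ = 157.02°  ·
  (3,5): δ = 106.19°  ·
  (3,6): δ = 19.92°  ✓
  (4,5): δ = 129.16°  ·
  (4,6): δ = 42.90°  ·
  (5,6): δ = 93.74°  ·
antipodal pairs: 4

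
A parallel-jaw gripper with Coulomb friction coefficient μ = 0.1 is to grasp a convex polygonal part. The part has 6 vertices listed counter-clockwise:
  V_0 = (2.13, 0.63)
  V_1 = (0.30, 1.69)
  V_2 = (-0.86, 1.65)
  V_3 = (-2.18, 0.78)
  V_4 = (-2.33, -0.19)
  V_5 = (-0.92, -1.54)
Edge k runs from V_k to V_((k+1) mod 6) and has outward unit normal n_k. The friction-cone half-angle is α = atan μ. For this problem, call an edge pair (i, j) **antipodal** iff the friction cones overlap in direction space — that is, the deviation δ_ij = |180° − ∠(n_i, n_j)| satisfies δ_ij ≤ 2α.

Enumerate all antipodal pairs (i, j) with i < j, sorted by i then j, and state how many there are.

count = 1; pairs: (2,5)

α = atan 0.1 = 5.71°;  2α = 11.42°
n_0 = (+0.5012, +0.8653)
n_1 = (-0.0345, +0.9994)
n_2 = (-0.5503, +0.8350)
n_3 = (-0.9883, +0.1528)
n_4 = (-0.6916, -0.7223)
n_5 = (+0.5797, -0.8148)
  (0,1): δ = 147.94°  ·
  (0,2): δ = 116.53°  ·
  (0,3): δ = 68.71°  ·
  (0,4): δ = 13.67°  ·
  (0,5): δ = 65.51°  ·
  (1,2): δ = 148.59°  ·
  (1,3): δ = 100.77°  ·
  (1,4): δ = 45.73°  ·
  (1,5): δ = 33.46°  ·
  (2,3): δ = 132.18°  ·
  (2,4): δ = 77.14°  ·
  (2,5): δ = 2.04°  ✓
  (3,4): δ = 124.96°  ·
  (3,5): δ = 45.78°  ·
  (4,5): δ = 100.81°  ·
antipodal pairs: 1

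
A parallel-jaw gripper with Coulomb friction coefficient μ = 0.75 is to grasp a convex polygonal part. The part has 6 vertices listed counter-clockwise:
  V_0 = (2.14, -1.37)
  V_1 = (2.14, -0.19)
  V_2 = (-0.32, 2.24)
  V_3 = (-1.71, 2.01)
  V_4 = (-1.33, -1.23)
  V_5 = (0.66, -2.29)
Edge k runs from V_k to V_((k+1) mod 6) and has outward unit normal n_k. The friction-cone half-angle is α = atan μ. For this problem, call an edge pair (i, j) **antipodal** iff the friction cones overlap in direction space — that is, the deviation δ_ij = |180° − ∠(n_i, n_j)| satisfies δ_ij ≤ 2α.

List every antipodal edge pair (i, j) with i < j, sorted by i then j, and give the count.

α = atan 0.75 = 36.87°;  2α = 73.74°
n_0 = (+1.0000, -0.0000)
n_1 = (+0.7028, +0.7114)
n_2 = (-0.1632, +0.9866)
n_3 = (-0.9932, -0.1165)
n_4 = (-0.4701, -0.8826)
n_5 = (+0.5279, -0.8493)
  (0,1): δ = 134.65°  ·
  (0,2): δ = 80.60°  ·
  (0,3): δ = 6.69°  ✓
  (0,4): δ = 61.96°  ✓
  (0,5): δ = 121.87°  ·
  (1,2): δ = 125.96°  ·
  (1,3): δ = 38.66°  ✓
  (1,4): δ = 16.61°  ✓
  (1,5): δ = 76.51°  ·
  (2,3): δ = 92.71°  ·
  (2,4): δ = 37.44°  ✓
  (2,5): δ = 22.47°  ✓
  (3,4): δ = 124.73°  ·
  (3,5): δ = 64.82°  ✓
  (4,5): δ = 120.09°  ·
antipodal pairs: 7

count = 7; pairs: (0,3), (0,4), (1,3), (1,4), (2,4), (2,5), (3,5)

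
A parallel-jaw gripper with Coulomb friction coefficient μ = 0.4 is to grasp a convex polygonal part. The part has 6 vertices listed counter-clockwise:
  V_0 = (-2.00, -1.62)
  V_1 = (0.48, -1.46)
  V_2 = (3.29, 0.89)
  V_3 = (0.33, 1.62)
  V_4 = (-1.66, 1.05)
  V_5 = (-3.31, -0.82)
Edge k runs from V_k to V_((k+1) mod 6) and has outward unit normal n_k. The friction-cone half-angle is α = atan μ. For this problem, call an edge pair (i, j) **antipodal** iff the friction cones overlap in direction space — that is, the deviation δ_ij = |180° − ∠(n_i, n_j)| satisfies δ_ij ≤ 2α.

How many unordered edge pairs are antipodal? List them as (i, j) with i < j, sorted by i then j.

α = atan 0.4 = 21.80°;  2α = 43.60°
n_0 = (+0.0644, -0.9979)
n_1 = (+0.6415, -0.7671)
n_2 = (+0.2394, +0.9709)
n_3 = (-0.2754, +0.9613)
n_4 = (-0.7498, +0.6616)
n_5 = (-0.5212, -0.8534)
  (0,1): δ = 143.79°  ·
  (0,2): δ = 17.55°  ✓
  (0,3): δ = 12.29°  ✓
  (0,4): δ = 44.88°  ·
  (0,5): δ = 144.90°  ·
  (1,2): δ = 53.76°  ·
  (1,3): δ = 23.92°  ✓
  (1,4): δ = 8.67°  ✓
  (1,5): δ = 108.68°  ·
  (2,3): δ = 150.16°  ·
  (2,4): δ = 117.57°  ·
  (2,5): δ = 17.56°  ✓
  (3,4): δ = 147.41°  ·
  (3,5): δ = 47.40°  ·
  (4,5): δ = 79.99°  ·
antipodal pairs: 5

count = 5; pairs: (0,2), (0,3), (1,3), (1,4), (2,5)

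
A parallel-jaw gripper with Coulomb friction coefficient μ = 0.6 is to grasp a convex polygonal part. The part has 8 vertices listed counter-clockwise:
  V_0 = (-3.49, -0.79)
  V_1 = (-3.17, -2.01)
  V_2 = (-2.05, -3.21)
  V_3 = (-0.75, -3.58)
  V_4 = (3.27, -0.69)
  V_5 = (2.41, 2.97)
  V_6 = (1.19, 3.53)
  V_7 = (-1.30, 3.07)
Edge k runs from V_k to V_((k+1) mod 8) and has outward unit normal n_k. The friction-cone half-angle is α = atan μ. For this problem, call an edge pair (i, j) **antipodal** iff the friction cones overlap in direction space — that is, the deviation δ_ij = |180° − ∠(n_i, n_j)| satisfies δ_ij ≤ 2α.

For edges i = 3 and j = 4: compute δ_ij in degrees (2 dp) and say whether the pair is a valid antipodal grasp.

δ = 112.49°, invalid

α = atan 0.6 = 30.96°;  2α = 61.93°
edge 3: e_3 = (+4.02, +2.89);  n_3 = (+0.5837, -0.8120)
edge 4: e_4 = (-0.86, +3.66);  n_4 = (+0.9735, +0.2287)
∠(n_3, n_4) = 67.51°
δ = |180° − 67.51°| = 112.49°
112.49° > 2α = 61.93°  →  invalid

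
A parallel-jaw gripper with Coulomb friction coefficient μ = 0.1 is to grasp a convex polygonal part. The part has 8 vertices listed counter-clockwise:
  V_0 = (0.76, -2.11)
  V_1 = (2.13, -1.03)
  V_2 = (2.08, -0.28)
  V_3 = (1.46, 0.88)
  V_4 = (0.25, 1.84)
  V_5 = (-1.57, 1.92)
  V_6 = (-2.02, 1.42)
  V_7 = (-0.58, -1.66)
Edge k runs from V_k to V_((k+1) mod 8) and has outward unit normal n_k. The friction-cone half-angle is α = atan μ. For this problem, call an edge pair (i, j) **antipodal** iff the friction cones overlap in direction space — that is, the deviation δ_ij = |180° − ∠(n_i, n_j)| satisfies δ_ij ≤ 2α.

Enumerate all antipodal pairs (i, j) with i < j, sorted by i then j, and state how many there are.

α = atan 0.1 = 5.71°;  2α = 11.42°
n_0 = (+0.6191, -0.7853)
n_1 = (+0.9978, +0.0665)
n_2 = (+0.8819, +0.4714)
n_3 = (+0.6215, +0.7834)
n_4 = (+0.0439, +0.9990)
n_5 = (-0.7433, +0.6690)
n_6 = (-0.9059, -0.4235)
n_7 = (-0.3183, -0.9480)
  (0,1): δ = 124.44°  ·
  (0,2): δ = 100.13°  ·
  (0,3): δ = 76.68°  ·
  (0,4): δ = 40.77°  ·
  (0,5): δ = 9.76°  ✓
  (0,6): δ = 76.81°  ·
  (0,7): δ = 123.19°  ·
  (1,2): δ = 155.69°  ·
  (1,3): δ = 132.24°  ·
  (1,4): δ = 96.33°  ·
  (1,5): δ = 45.80°  ·
  (1,6): δ = 21.24°  ·
  (1,7): δ = 67.62°  ·
  (2,3): δ = 156.55°  ·
  (2,4): δ = 120.64°  ·
  (2,5): δ = 70.11°  ·
  (2,6): δ = 3.07°  ✓
  (2,7): δ = 43.31°  ·
  (3,4): δ = 144.09°  ·
  (3,5): δ = 93.56°  ·
  (3,6): δ = 26.51°  ·
  (3,7): δ = 19.86°  ·
  (4,5): δ = 129.47°  ·
  (4,6): δ = 62.43°  ·
  (4,7): δ = 16.05°  ·
  (5,6): δ = 112.96°  ·
  (5,7): δ = 66.58°  ·
  (6,7): δ = 133.62°  ·
antipodal pairs: 2

count = 2; pairs: (0,5), (2,6)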